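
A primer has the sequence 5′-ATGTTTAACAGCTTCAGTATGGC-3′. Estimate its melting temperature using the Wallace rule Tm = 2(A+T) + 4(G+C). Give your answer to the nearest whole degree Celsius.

64°C

Base counts: A=6, T=8, G=5, C=4 (length 23).
Tm = 2·(6+8) + 4·(5+4) = 2·14 + 4·9 = 28 + 36 = 64°C.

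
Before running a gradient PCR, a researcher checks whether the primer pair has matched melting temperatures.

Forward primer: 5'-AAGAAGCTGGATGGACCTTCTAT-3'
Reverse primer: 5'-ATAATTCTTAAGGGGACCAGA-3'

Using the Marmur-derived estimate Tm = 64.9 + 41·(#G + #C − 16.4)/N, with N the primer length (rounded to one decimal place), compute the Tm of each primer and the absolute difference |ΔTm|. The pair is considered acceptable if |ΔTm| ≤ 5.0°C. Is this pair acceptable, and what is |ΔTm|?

Forward: G+C = 10, N = 23 → Tm = 64.9 + 41·(10 − 16.4)/23 = 53.5°C.
Reverse: G+C = 8, N = 21 → Tm = 64.9 + 41·(8 − 16.4)/21 = 48.5°C.
|ΔTm| = |53.5 − 48.5| = 5.0°C, ≤ 5.0°C.

|ΔTm| = 5.0°C; the pair is acceptable.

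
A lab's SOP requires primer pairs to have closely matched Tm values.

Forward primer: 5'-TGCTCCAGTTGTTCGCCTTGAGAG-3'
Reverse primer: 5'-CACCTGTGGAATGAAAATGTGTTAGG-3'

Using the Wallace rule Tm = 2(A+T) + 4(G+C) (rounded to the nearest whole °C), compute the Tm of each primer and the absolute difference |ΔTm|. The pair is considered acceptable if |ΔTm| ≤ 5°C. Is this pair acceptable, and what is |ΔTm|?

Forward: A=3 T=8 G=7 C=6 → Tm = 2·11 + 4·13 = 74°C.
Reverse: A=8 T=7 G=8 C=3 → Tm = 2·15 + 4·11 = 74°C.
|ΔTm| = |74 − 74| = 0°C, ≤ 5°C.

|ΔTm| = 0°C; the pair is acceptable.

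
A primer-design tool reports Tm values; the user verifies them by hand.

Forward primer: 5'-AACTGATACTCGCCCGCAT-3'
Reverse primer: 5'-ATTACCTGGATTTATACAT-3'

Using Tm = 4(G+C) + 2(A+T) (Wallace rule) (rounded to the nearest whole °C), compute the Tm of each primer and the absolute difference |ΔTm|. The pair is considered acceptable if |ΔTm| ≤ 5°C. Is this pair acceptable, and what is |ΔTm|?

|ΔTm| = 10°C; the pair is not acceptable.

Forward: A=5 T=4 G=3 C=7 → Tm = 2·9 + 4·10 = 58°C.
Reverse: A=6 T=8 G=2 C=3 → Tm = 2·14 + 4·5 = 48°C.
|ΔTm| = |58 − 48| = 10°C, > 5°C.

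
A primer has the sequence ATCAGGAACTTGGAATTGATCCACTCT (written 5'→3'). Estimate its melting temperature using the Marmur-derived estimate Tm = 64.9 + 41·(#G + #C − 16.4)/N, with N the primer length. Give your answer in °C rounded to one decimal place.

56.7°C

Base counts: A=8, T=8, G=5, C=6; G+C = 11, N = 27.
Tm = 64.9 + 41·(11 − 16.4)/27 = 64.9 + -221.40/27 = 56.7°C.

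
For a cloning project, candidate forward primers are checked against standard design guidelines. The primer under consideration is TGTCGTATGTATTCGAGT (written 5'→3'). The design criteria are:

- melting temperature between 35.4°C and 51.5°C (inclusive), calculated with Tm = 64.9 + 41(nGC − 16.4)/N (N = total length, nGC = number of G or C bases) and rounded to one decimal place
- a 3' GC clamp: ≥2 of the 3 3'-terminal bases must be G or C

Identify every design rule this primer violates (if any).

Fails: GC clamp.

Base counts: A=3, T=8, G=5, C=2 (length 18).
Tm: Tm = 64.9 + 41·(7 − 16.4)/18 = 43.5°C ✓
GC clamp: 3' end AGT has 1 G/C, need ≥2 ✗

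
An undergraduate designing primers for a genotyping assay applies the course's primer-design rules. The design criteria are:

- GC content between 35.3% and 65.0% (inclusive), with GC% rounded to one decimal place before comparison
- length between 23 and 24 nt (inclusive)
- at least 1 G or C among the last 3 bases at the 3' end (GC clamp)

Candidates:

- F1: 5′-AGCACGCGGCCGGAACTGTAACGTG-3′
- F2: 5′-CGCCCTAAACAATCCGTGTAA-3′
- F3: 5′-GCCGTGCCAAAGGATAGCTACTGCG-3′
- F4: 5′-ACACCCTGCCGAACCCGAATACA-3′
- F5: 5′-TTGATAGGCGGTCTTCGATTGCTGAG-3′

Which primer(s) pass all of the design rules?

F1 (25 nt, A=6 T=3 G=9 C=7): GC 16/25 = 64.0% ✓; length 25, outside 23–24 ✗; 3' end GTG has 2 G/C ✓ — fails.
F2 (21 nt, A=7 T=4 G=3 C=7): GC 10/21 = 47.6% ✓; length 21, outside 23–24 ✗; 3' end TAA has 0 G/C, need ≥1 ✗ — fails.
F3 (25 nt, A=6 T=4 G=8 C=7): GC 15/25 = 60.0% ✓; length 25, outside 23–24 ✗; 3' end GCG has 3 G/C ✓ — fails.
F4 (23 nt, A=8 T=2 G=3 C=10): GC 13/23 = 56.5% ✓; length 23 ✓; 3' end ACA has 1 G/C ✓ — passes.
F5 (26 nt, A=4 T=9 G=9 C=4): GC 13/26 = 50.0% ✓; length 26, outside 23–24 ✗; 3' end GAG has 2 G/C ✓ — fails.

F4 only.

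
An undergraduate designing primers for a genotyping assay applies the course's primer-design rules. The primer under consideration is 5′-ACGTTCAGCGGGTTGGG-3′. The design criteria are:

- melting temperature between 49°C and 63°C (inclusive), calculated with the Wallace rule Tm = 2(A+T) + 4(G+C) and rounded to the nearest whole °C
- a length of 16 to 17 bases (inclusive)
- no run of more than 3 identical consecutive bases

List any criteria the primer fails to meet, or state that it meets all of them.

Base counts: A=2, T=4, G=8, C=3 (length 17).
Tm: Tm = 2·6 + 4·11 = 56°C ✓
length: length 17 ✓
homopolymer run: longest run = 3 ✓

Meets all criteria.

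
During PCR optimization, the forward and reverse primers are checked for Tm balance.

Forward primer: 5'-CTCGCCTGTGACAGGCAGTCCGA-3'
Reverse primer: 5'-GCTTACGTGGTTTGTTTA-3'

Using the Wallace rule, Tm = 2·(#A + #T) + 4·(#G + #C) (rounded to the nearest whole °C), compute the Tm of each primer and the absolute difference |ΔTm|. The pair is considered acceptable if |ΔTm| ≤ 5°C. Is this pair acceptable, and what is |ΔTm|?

Forward: A=4 T=4 G=7 C=8 → Tm = 2·8 + 4·15 = 76°C.
Reverse: A=2 T=9 G=5 C=2 → Tm = 2·11 + 4·7 = 50°C.
|ΔTm| = |76 − 50| = 26°C, > 5°C.

|ΔTm| = 26°C; the pair is not acceptable.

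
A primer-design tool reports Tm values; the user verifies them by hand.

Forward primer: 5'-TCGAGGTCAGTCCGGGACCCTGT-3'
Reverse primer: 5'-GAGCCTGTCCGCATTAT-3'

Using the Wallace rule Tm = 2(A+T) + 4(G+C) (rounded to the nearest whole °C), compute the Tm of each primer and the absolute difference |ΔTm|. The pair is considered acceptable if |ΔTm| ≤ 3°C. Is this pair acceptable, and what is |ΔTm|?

|ΔTm| = 24°C; the pair is not acceptable.

Forward: A=3 T=5 G=8 C=7 → Tm = 2·8 + 4·15 = 76°C.
Reverse: A=3 T=5 G=4 C=5 → Tm = 2·8 + 4·9 = 52°C.
|ΔTm| = |76 − 52| = 24°C, > 3°C.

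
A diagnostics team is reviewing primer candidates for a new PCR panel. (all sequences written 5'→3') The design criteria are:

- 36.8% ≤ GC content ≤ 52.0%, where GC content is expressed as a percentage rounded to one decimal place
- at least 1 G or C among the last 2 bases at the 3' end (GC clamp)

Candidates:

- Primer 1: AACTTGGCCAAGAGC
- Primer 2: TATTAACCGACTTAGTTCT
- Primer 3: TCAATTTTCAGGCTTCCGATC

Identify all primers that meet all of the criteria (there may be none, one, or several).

Primer 1 (15 nt, A=5 T=2 G=4 C=4): GC 8/15 = 53.3%, outside 36.8–52.0% ✗; 3' end GC has 2 G/C ✓ — fails.
Primer 2 (19 nt, A=5 T=8 G=2 C=4): GC 6/19 = 31.6%, outside 36.8–52.0% ✗; 3' end CT has 1 G/C ✓ — fails.
Primer 3 (21 nt, A=4 T=8 G=3 C=6): GC 9/21 = 42.9% ✓; 3' end TC has 1 G/C ✓ — passes.

Primer 3 only.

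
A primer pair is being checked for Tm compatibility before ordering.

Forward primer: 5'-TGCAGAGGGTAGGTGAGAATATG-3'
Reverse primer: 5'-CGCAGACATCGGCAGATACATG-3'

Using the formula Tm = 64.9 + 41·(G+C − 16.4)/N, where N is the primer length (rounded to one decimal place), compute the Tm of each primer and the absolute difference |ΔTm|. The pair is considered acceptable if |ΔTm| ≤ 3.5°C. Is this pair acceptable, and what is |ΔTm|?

|ΔTm| = 1.4°C; the pair is acceptable.

Forward: G+C = 11, N = 23 → Tm = 64.9 + 41·(11 − 16.4)/23 = 55.3°C.
Reverse: G+C = 12, N = 22 → Tm = 64.9 + 41·(12 − 16.4)/22 = 56.7°C.
|ΔTm| = |55.3 − 56.7| = 1.4°C, ≤ 3.5°C.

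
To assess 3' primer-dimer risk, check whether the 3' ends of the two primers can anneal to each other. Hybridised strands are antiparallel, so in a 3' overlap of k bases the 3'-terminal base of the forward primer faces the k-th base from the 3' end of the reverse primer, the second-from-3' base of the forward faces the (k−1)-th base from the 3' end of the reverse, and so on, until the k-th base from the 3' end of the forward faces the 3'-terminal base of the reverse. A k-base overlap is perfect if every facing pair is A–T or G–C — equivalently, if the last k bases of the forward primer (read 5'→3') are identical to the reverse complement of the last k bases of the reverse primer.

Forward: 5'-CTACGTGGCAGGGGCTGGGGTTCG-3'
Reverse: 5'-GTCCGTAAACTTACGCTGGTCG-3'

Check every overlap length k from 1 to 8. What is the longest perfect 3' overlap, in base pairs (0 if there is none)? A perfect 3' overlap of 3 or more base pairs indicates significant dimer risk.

Last 8 bases (5'→3') — forward …GGGGTTCG, reverse …GCTGGTCG.
Reverse complement of the reverse primer's last 8 bases: CGACCAGC; its first k bases are the reverse complement of the reverse primer's last k bases, so a perfect k-base overlap needs the forward primer's last k bases to equal them.
Comparing (forward last k vs required): k=1: G vs C ✗; k=2: CG vs CG ✓; k=3: TCG vs CGA ✗; k=4: TTCG vs CGAC ✗; k=5: GTTCG vs CGACC ✗; k=6: GGTTCG vs CGACCA ✗; k=7: GGGTTCG vs CGACCAG ✗; k=8: GGGGTTCG vs CGACCAGC ✗.
Only k = 2 is perfect, so the longest perfect 3' overlap is 2.

Longest perfect overlap: 2 complementary base pairs; below the dimer-risk threshold (threshold 3).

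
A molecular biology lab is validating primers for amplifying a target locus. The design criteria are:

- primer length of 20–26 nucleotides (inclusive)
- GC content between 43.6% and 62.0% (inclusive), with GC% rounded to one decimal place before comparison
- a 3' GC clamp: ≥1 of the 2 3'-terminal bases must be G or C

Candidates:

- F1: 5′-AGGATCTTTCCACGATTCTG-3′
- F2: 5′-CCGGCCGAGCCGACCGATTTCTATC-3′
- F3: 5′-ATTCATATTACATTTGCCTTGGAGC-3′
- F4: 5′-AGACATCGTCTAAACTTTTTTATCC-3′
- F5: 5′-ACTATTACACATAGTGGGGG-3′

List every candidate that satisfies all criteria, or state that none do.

F1 (20 nt, A=4 T=7 G=4 C=5): length 20 ✓; GC 9/20 = 45.0% ✓; 3' end TG has 1 G/C ✓ — passes.
F2 (25 nt, A=4 T=5 G=6 C=10): length 25 ✓; GC 16/25 = 64.0%, outside 43.6–62.0% ✗; 3' end TC has 1 G/C ✓ — fails.
F3 (25 nt, A=6 T=10 G=4 C=5): length 25 ✓; GC 9/25 = 36.0%, outside 43.6–62.0% ✗; 3' end GC has 2 G/C ✓ — fails.
F4 (25 nt, A=7 T=10 G=2 C=6): length 25 ✓; GC 8/25 = 32.0%, outside 43.6–62.0% ✗; 3' end CC has 2 G/C ✓ — fails.
F5 (20 nt, A=6 T=5 G=6 C=3): length 20 ✓; GC 9/20 = 45.0% ✓; 3' end GG has 2 G/C ✓ — passes.

F1 and F5.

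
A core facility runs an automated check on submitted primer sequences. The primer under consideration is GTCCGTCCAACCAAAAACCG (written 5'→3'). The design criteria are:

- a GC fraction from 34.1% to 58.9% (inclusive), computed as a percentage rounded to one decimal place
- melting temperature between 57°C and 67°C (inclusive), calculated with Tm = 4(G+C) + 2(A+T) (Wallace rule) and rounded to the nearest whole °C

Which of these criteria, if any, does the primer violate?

Meets all criteria.

Base counts: A=7, T=2, G=3, C=8 (length 20).
GC content: GC 11/20 = 55.0% ✓
Tm: Tm = 2·9 + 4·11 = 62°C ✓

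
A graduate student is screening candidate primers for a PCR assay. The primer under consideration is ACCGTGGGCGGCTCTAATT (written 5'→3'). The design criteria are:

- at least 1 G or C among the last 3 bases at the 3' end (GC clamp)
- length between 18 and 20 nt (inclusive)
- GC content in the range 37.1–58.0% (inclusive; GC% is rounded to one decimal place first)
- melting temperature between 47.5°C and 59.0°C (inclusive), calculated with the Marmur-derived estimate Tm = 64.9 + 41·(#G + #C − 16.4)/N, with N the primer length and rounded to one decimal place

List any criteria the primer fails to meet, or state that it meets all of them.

Base counts: A=3, T=5, G=6, C=5 (length 19).
GC clamp: 3' end ATT has 0 G/C, need ≥1 ✗
length: length 19 ✓
GC content: GC 11/19 = 57.9% ✓
Tm: Tm = 64.9 + 41·(11 − 16.4)/19 = 53.2°C ✓

Fails: GC clamp.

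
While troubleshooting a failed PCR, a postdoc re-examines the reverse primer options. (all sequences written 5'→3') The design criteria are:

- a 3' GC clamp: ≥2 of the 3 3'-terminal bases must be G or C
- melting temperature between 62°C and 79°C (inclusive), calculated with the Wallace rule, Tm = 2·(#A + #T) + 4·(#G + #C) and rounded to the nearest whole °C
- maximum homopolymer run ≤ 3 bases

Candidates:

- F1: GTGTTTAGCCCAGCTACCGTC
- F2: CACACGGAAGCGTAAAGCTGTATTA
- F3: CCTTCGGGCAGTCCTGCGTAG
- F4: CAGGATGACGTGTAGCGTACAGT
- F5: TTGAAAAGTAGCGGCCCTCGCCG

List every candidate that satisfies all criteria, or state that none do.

F1 only.

F1 (21 nt, A=3 T=6 G=5 C=7): 3' end GTC has 2 G/C ✓; Tm = 2·9 + 4·12 = 66°C ✓; longest run = 3 ✓ — passes.
F2 (25 nt, A=9 T=5 G=6 C=5): 3' end TTA has 0 G/C, need ≥2 ✗; Tm = 2·14 + 4·11 = 72°C ✓; longest run = 3 ✓ — fails.
F3 (21 nt, A=2 T=5 G=7 C=7): 3' end TAG has 1 G/C, need ≥2 ✗; Tm = 2·7 + 4·14 = 70°C ✓; longest run = 3 ✓ — fails.
F4 (23 nt, A=6 T=5 G=8 C=4): 3' end AGT has 1 G/C, need ≥2 ✗; Tm = 2·11 + 4·12 = 70°C ✓; longest run = 2 ✓ — fails.
F5 (23 nt, A=5 T=4 G=7 C=7): 3' end CCG has 3 G/C ✓; Tm = 2·9 + 4·14 = 74°C ✓; longest run = 4, exceeds 3 ✗ — fails.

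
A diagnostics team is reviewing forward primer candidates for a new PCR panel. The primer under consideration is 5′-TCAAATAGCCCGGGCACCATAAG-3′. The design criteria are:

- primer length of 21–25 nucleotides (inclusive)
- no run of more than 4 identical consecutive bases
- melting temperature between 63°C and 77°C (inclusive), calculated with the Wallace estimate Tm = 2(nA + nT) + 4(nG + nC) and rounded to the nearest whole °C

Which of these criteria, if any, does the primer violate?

Meets all criteria.

Base counts: A=8, T=3, G=5, C=7 (length 23).
length: length 23 ✓
homopolymer run: longest run = 3 ✓
Tm: Tm = 2·11 + 4·12 = 70°C ✓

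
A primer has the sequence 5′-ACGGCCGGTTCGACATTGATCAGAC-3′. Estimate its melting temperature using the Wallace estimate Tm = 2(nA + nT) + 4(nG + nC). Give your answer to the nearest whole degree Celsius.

Base counts: A=6, T=5, G=7, C=7 (length 25).
Tm = 2·(6+5) + 4·(7+7) = 2·11 + 4·14 = 22 + 56 = 78°C.

78°C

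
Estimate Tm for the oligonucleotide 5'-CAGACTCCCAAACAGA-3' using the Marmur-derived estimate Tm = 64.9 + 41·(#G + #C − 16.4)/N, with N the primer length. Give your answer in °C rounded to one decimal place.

43.4°C

Base counts: A=7, T=1, G=2, C=6; G+C = 8, N = 16.
Tm = 64.9 + 41·(8 − 16.4)/16 = 64.9 + -344.40/16 = 43.4°C.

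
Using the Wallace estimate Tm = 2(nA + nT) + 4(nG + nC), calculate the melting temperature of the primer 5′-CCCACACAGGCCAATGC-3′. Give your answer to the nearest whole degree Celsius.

56°C

Base counts: A=5, T=1, G=3, C=8 (length 17).
Tm = 2·(5+1) + 4·(3+8) = 2·6 + 4·11 = 12 + 44 = 56°C.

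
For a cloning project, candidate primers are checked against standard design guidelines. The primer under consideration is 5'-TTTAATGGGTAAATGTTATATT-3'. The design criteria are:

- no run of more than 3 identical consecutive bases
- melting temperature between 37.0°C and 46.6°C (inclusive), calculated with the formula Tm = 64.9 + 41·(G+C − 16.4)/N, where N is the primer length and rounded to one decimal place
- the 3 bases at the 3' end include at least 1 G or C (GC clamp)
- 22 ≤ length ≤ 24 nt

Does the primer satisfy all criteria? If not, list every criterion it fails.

Fails: GC clamp.

Base counts: A=7, T=11, G=4, C=0 (length 22).
homopolymer run: longest run = 3 ✓
Tm: Tm = 64.9 + 41·(4 − 16.4)/22 = 41.8°C ✓
GC clamp: 3' end ATT has 0 G/C, need ≥1 ✗
length: length 22 ✓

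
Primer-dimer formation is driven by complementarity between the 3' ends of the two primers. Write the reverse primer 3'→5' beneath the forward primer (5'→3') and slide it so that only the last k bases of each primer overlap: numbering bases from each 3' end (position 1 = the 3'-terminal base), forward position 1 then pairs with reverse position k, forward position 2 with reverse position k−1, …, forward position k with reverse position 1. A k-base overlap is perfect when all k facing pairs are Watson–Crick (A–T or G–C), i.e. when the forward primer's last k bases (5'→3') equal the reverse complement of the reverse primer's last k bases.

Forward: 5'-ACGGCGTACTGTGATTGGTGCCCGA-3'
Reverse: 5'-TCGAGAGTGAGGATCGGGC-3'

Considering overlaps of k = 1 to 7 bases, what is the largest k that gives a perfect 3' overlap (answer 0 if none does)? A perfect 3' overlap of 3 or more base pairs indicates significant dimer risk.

Longest perfect overlap: 6 complementary base pairs; significant dimer risk (threshold 3).

Last 7 bases (5'→3') — forward …TGCCCGA, reverse …ATCGGGC.
Reverse complement of the reverse primer's last 7 bases: GCCCGAT; its first k bases are the reverse complement of the reverse primer's last k bases, so a perfect k-base overlap needs the forward primer's last k bases to equal them.
Comparing (forward last k vs required): k=1: A vs G ✗; k=2: GA vs GC ✗; k=3: CGA vs GCC ✗; k=4: CCGA vs GCCC ✗; k=5: CCCGA vs GCCCG ✗; k=6: GCCCGA vs GCCCGA ✓; k=7: TGCCCGA vs GCCCGAT ✗.
Only k = 6 is perfect, so the longest perfect 3' overlap is 6.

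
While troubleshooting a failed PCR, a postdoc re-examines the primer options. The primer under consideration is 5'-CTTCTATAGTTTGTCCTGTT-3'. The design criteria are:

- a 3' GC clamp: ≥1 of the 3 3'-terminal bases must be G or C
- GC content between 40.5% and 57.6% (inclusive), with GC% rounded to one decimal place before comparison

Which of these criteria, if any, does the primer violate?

Fails: GC content.

Base counts: A=2, T=11, G=3, C=4 (length 20).
GC clamp: 3' end GTT has 1 G/C ✓
GC content: GC 7/20 = 35.0%, outside 40.5–57.6% ✗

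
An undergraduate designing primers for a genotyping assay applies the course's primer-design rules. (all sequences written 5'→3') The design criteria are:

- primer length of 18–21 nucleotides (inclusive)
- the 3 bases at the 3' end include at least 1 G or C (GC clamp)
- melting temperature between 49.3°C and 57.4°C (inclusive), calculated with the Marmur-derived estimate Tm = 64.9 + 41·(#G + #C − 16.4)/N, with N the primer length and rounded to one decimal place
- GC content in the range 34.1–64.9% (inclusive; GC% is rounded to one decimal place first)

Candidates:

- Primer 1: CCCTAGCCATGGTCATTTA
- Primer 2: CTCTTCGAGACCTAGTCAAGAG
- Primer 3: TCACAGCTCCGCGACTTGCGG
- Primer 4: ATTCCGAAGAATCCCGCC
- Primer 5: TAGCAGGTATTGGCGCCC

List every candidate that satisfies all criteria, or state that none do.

Primer 4 and Primer 5.

Primer 1 (19 nt, A=4 T=6 G=3 C=6): length 19 ✓; 3' end TTA has 0 G/C, need ≥1 ✗; Tm = 64.9 + 41·(9 − 16.4)/19 = 48.9°C, outside 49.3–57.4°C ✗; GC 9/19 = 47.4% ✓ — fails.
Primer 2 (22 nt, A=6 T=5 G=5 C=6): length 22, outside 18–21 ✗; 3' end GAG has 2 G/C ✓; Tm = 64.9 + 41·(11 − 16.4)/22 = 54.8°C ✓; GC 11/22 = 50.0% ✓ — fails.
Primer 3 (21 nt, A=3 T=4 G=6 C=8): length 21 ✓; 3' end CGG has 3 G/C ✓; Tm = 64.9 + 41·(14 − 16.4)/21 = 60.2°C, outside 49.3–57.4°C ✗; GC 14/21 = 66.7%, outside 34.1–64.9% ✗ — fails.
Primer 4 (18 nt, A=5 T=3 G=3 C=7): length 18 ✓; 3' end GCC has 3 G/C ✓; Tm = 64.9 + 41·(10 − 16.4)/18 = 50.3°C ✓; GC 10/18 = 55.6% ✓ — passes.
Primer 5 (18 nt, A=3 T=4 G=6 C=5): length 18 ✓; 3' end CCC has 3 G/C ✓; Tm = 64.9 + 41·(11 − 16.4)/18 = 52.6°C ✓; GC 11/18 = 61.1% ✓ — passes.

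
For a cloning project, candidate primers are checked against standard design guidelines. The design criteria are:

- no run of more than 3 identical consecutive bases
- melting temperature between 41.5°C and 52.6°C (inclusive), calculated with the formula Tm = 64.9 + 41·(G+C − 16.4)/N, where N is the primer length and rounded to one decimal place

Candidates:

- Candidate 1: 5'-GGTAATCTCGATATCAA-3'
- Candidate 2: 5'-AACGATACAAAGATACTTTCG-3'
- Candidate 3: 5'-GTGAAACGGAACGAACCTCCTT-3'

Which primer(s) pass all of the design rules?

Candidate 2 only.

Candidate 1 (17 nt, A=6 T=5 G=3 C=3): longest run = 2 ✓; Tm = 64.9 + 41·(6 − 16.4)/17 = 39.8°C, outside 41.5–52.6°C ✗ — fails.
Candidate 2 (21 nt, A=9 T=5 G=3 C=4): longest run = 3 ✓; Tm = 64.9 + 41·(7 − 16.4)/21 = 46.5°C ✓ — passes.
Candidate 3 (22 nt, A=7 T=4 G=5 C=6): longest run = 3 ✓; Tm = 64.9 + 41·(11 − 16.4)/22 = 54.8°C, outside 41.5–52.6°C ✗ — fails.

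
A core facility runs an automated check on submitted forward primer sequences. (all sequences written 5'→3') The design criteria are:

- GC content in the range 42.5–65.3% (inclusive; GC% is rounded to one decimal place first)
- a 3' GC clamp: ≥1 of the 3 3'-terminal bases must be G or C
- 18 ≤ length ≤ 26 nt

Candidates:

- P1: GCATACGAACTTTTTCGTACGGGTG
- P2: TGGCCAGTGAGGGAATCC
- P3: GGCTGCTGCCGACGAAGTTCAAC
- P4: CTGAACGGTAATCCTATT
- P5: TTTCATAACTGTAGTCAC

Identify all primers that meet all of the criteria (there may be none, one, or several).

P1, P2 and P3.

P1 (25 nt, A=5 T=8 G=7 C=5): GC 12/25 = 48.0% ✓; 3' end GTG has 2 G/C ✓; length 25 ✓ — passes.
P2 (18 nt, A=4 T=3 G=7 C=4): GC 11/18 = 61.1% ✓; 3' end TCC has 2 G/C ✓; length 18 ✓ — passes.
P3 (23 nt, A=5 T=4 G=7 C=7): GC 14/23 = 60.9% ✓; 3' end AAC has 1 G/C ✓; length 23 ✓ — passes.
P4 (18 nt, A=5 T=6 G=3 C=4): GC 7/18 = 38.9%, outside 42.5–65.3% ✗; 3' end ATT has 0 G/C, need ≥1 ✗; length 18 ✓ — fails.
P5 (18 nt, A=5 T=7 G=2 C=4): GC 6/18 = 33.3%, outside 42.5–65.3% ✗; 3' end CAC has 2 G/C ✓; length 18 ✓ — fails.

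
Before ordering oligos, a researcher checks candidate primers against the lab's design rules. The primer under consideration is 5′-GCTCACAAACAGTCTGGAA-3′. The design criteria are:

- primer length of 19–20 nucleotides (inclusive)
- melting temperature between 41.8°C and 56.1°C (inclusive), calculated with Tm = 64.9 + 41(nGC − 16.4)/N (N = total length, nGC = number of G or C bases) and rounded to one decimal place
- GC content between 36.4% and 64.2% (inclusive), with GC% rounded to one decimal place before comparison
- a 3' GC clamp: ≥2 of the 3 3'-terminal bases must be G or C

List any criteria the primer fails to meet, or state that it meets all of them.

Base counts: A=7, T=3, G=4, C=5 (length 19).
length: length 19 ✓
Tm: Tm = 64.9 + 41·(9 − 16.4)/19 = 48.9°C ✓
GC content: GC 9/19 = 47.4% ✓
GC clamp: 3' end GAA has 1 G/C, need ≥2 ✗

Fails: GC clamp.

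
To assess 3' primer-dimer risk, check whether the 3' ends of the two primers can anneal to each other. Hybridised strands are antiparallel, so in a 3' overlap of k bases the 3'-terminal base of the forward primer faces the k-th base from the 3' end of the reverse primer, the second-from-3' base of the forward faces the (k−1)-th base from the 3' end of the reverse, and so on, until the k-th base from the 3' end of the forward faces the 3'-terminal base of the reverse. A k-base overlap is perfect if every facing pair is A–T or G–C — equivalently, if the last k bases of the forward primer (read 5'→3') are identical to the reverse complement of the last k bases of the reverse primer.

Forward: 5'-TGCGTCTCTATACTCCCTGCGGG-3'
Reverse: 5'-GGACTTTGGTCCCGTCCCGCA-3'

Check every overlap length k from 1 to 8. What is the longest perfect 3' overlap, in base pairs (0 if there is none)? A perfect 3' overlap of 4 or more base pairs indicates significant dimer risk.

Last 8 bases (5'→3') — forward …CCTGCGGG, reverse …GTCCCGCA.
Reverse complement of the reverse primer's last 8 bases: TGCGGGAC; its first k bases are the reverse complement of the reverse primer's last k bases, so a perfect k-base overlap needs the forward primer's last k bases to equal them.
Comparing (forward last k vs required): k=1: G vs T ✗; k=2: GG vs TG ✗; k=3: GGG vs TGC ✗; k=4: CGGG vs TGCG ✗; k=5: GCGGG vs TGCGG ✗; k=6: TGCGGG vs TGCGGG ✓; k=7: CTGCGGG vs TGCGGGA ✗; k=8: CCTGCGGG vs TGCGGGAC ✗.
Only k = 6 is perfect, so the longest perfect 3' overlap is 6.

Longest perfect overlap: 6 complementary base pairs; significant dimer risk (threshold 4).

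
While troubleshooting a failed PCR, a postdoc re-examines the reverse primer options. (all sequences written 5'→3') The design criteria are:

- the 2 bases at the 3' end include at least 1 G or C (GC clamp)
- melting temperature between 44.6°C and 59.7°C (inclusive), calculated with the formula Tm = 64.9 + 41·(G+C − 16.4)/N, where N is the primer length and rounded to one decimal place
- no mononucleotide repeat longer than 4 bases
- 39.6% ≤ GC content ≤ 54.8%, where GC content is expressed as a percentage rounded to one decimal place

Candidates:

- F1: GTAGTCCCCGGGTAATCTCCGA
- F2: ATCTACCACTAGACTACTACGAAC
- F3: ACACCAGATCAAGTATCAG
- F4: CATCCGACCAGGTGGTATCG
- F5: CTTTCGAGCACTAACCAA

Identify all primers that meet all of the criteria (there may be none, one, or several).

F1 (22 nt, A=4 T=5 G=6 C=7): 3' end GA has 1 G/C ✓; Tm = 64.9 + 41·(13 − 16.4)/22 = 58.6°C ✓; longest run = 4 ✓; GC 13/22 = 59.1%, outside 39.6–54.8% ✗ — fails.
F2 (24 nt, A=9 T=5 G=2 C=8): 3' end AC has 1 G/C ✓; Tm = 64.9 + 41·(10 − 16.4)/24 = 54.0°C ✓; longest run = 2 ✓; GC 10/24 = 41.7% ✓ — passes.
F3 (19 nt, A=8 T=3 G=3 C=5): 3' end AG has 1 G/C ✓; Tm = 64.9 + 41·(8 − 16.4)/19 = 46.8°C ✓; longest run = 2 ✓; GC 8/19 = 42.1% ✓ — passes.
F4 (20 nt, A=4 T=4 G=6 C=6): 3' end CG has 2 G/C ✓; Tm = 64.9 + 41·(12 − 16.4)/20 = 55.9°C ✓; longest run = 2 ✓; GC 12/20 = 60.0%, outside 39.6–54.8% ✗ — fails.
F5 (18 nt, A=6 T=4 G=2 C=6): 3' end AA has 0 G/C, need ≥1 ✗; Tm = 64.9 + 41·(8 − 16.4)/18 = 45.8°C ✓; longest run = 3 ✓; GC 8/18 = 44.4% ✓ — fails.

F2 and F3.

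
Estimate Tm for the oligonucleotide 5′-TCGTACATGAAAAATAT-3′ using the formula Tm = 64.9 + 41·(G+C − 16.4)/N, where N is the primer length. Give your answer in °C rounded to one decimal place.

Base counts: A=8, T=5, G=2, C=2; G+C = 4, N = 17.
Tm = 64.9 + 41·(4 − 16.4)/17 = 64.9 + -508.40/17 = 35.0°C.

35.0°C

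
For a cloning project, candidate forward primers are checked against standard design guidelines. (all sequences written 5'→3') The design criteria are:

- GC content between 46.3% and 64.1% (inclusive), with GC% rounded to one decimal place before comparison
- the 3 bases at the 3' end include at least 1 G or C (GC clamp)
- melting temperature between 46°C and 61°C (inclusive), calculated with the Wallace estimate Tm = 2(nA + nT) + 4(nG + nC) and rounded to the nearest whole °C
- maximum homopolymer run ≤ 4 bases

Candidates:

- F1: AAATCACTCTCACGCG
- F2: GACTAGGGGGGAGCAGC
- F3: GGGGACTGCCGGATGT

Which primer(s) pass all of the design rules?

F1 (16 nt, A=5 T=3 G=2 C=6): GC 8/16 = 50.0% ✓; 3' end GCG has 3 G/C ✓; Tm = 2·8 + 4·8 = 48°C ✓; longest run = 3 ✓ — passes.
F2 (17 nt, A=4 T=1 G=9 C=3): GC 12/17 = 70.6%, outside 46.3–64.1% ✗; 3' end AGC has 2 G/C ✓; Tm = 2·5 + 4·12 = 58°C ✓; longest run = 6, exceeds 4 ✗ — fails.
F3 (16 nt, A=2 T=3 G=8 C=3): GC 11/16 = 68.8%, outside 46.3–64.1% ✗; 3' end TGT has 1 G/C ✓; Tm = 2·5 + 4·11 = 54°C ✓; longest run = 4 ✓ — fails.

F1 only.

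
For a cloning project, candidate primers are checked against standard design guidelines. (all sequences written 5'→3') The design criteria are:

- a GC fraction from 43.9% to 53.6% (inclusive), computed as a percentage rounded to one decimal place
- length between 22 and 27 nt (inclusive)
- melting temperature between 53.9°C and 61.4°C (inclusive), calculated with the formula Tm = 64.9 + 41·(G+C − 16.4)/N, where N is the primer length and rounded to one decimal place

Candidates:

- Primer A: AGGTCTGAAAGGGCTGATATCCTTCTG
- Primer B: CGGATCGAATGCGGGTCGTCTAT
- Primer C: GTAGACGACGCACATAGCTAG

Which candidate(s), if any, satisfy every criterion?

Primer A only.

Primer A (27 nt, A=6 T=8 G=8 C=5): GC 13/27 = 48.1% ✓; length 27 ✓; Tm = 64.9 + 41·(13 − 16.4)/27 = 59.7°C ✓ — passes.
Primer B (23 nt, A=4 T=6 G=8 C=5): GC 13/23 = 56.5%, outside 43.9–53.6% ✗; length 23 ✓; Tm = 64.9 + 41·(13 − 16.4)/23 = 58.8°C ✓ — fails.
Primer C (21 nt, A=7 T=3 G=6 C=5): GC 11/21 = 52.4% ✓; length 21, outside 22–27 ✗; Tm = 64.9 + 41·(11 − 16.4)/21 = 54.4°C ✓ — fails.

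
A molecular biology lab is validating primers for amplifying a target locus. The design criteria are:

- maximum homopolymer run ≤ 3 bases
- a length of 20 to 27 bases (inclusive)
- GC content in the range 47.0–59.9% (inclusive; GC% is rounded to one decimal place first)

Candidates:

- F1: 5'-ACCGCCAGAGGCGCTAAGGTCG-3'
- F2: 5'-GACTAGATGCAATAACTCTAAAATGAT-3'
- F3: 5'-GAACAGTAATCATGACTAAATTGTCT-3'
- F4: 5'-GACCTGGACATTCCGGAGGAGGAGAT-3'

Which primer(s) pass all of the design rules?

F1 (22 nt, A=5 T=2 G=8 C=7): longest run = 2 ✓; length 22 ✓; GC 15/22 = 68.2%, outside 47.0–59.9% ✗ — fails.
F2 (27 nt, A=12 T=7 G=4 C=4): longest run = 4, exceeds 3 ✗; length 27 ✓; GC 8/27 = 29.6%, outside 47.0–59.9% ✗ — fails.
F3 (26 nt, A=10 T=8 G=4 C=4): longest run = 3 ✓; length 26 ✓; GC 8/26 = 30.8%, outside 47.0–59.9% ✗ — fails.
F4 (26 nt, A=7 T=4 G=10 C=5): longest run = 2 ✓; length 26 ✓; GC 15/26 = 57.7% ✓ — passes.

F4 only.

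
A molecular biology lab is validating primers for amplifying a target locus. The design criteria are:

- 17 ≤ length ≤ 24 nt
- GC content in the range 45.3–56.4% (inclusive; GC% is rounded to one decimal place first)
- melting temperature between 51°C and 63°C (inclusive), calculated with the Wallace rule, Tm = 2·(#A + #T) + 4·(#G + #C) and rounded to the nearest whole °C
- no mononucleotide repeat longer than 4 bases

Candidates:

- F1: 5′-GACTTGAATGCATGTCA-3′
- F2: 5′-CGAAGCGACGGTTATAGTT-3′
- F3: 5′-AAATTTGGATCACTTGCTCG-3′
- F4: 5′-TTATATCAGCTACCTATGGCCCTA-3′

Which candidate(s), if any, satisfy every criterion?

F1 (17 nt, A=5 T=5 G=4 C=3): length 17 ✓; GC 7/17 = 41.2%, outside 45.3–56.4% ✗; Tm = 2·10 + 4·7 = 48°C, outside 51–63°C ✗; longest run = 2 ✓ — fails.
F2 (19 nt, A=5 T=5 G=6 C=3): length 19 ✓; GC 9/19 = 47.4% ✓; Tm = 2·10 + 4·9 = 56°C ✓; longest run = 2 ✓ — passes.
F3 (20 nt, A=5 T=7 G=4 C=4): length 20 ✓; GC 8/20 = 40.0%, outside 45.3–56.4% ✗; Tm = 2·12 + 4·8 = 56°C ✓; longest run = 3 ✓ — fails.
F4 (24 nt, A=6 T=8 G=3 C=7): length 24 ✓; GC 10/24 = 41.7%, outside 45.3–56.4% ✗; Tm = 2·14 + 4·10 = 68°C, outside 51–63°C ✗; longest run = 3 ✓ — fails.

F2 only.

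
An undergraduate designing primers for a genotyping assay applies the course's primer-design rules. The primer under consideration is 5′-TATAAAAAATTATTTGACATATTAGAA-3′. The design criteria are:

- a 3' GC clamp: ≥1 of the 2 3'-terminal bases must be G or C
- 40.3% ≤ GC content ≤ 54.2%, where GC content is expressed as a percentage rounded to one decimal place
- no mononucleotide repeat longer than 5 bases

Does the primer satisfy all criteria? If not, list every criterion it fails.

Base counts: A=14, T=10, G=2, C=1 (length 27).
GC clamp: 3' end AA has 0 G/C, need ≥1 ✗
GC content: GC 3/27 = 11.1%, outside 40.3–54.2% ✗
homopolymer run: longest run = 6, exceeds 5 ✗

Fails: GC clamp, GC content, homopolymer run.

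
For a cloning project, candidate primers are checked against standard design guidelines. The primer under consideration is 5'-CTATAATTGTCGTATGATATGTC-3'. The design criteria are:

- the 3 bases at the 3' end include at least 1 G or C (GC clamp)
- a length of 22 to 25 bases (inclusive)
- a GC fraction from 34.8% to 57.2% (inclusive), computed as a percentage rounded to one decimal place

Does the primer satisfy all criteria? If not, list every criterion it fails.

Fails: GC content.

Base counts: A=6, T=10, G=4, C=3 (length 23).
GC clamp: 3' end GTC has 2 G/C ✓
length: length 23 ✓
GC content: GC 7/23 = 30.4%, outside 34.8–57.2% ✗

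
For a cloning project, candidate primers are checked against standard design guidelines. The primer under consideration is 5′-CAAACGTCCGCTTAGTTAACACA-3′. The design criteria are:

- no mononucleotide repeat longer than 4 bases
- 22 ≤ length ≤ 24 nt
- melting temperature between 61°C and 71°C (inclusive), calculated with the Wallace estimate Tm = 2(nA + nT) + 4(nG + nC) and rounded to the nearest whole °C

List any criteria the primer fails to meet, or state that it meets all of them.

Meets all criteria.

Base counts: A=8, T=5, G=3, C=7 (length 23).
homopolymer run: longest run = 3 ✓
length: length 23 ✓
Tm: Tm = 2·13 + 4·10 = 66°C ✓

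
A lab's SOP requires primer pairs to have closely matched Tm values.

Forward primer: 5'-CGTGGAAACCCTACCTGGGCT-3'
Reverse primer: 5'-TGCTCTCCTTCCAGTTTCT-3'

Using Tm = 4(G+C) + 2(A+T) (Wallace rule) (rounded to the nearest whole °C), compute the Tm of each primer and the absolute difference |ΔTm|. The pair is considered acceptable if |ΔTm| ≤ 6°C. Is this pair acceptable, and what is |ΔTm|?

|ΔTm| = 12°C; the pair is not acceptable.

Forward: A=4 T=4 G=6 C=7 → Tm = 2·8 + 4·13 = 68°C.
Reverse: A=1 T=9 G=2 C=7 → Tm = 2·10 + 4·9 = 56°C.
|ΔTm| = |68 − 56| = 12°C, > 6°C.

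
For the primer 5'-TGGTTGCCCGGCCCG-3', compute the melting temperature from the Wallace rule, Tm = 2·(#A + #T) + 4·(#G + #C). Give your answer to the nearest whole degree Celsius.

54°C

Base counts: A=0, T=3, G=6, C=6 (length 15).
Tm = 2·(0+3) + 4·(6+6) = 2·3 + 4·12 = 6 + 48 = 54°C.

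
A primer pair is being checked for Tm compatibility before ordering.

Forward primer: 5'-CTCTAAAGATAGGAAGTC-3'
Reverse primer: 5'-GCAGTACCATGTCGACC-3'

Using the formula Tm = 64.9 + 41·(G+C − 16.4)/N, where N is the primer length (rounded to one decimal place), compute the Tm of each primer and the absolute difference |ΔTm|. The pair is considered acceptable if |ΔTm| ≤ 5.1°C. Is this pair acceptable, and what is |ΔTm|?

Forward: G+C = 7, N = 18 → Tm = 64.9 + 41·(7 − 16.4)/18 = 43.5°C.
Reverse: G+C = 10, N = 17 → Tm = 64.9 + 41·(10 − 16.4)/17 = 49.5°C.
|ΔTm| = |43.5 − 49.5| = 6.0°C, > 5.1°C.

|ΔTm| = 6.0°C; the pair is not acceptable.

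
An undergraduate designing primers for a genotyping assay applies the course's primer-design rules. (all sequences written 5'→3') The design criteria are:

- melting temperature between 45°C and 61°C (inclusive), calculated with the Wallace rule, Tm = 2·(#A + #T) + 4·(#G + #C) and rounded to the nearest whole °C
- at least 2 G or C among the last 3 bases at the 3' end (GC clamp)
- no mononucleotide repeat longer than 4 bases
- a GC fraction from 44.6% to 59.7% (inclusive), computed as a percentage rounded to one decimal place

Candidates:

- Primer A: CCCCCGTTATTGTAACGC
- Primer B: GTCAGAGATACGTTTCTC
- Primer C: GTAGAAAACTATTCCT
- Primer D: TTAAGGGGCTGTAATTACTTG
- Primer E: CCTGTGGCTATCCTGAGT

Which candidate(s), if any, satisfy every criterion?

Primer A (18 nt, A=3 T=5 G=3 C=7): Tm = 2·8 + 4·10 = 56°C ✓; 3' end CGC has 3 G/C ✓; longest run = 5, exceeds 4 ✗; GC 10/18 = 55.6% ✓ — fails.
Primer B (18 nt, A=4 T=6 G=4 C=4): Tm = 2·10 + 4·8 = 52°C ✓; 3' end CTC has 2 G/C ✓; longest run = 3 ✓; GC 8/18 = 44.4%, outside 44.6–59.7% ✗ — fails.
Primer C (16 nt, A=6 T=5 G=2 C=3): Tm = 2·11 + 4·5 = 42°C, outside 45–61°C ✗; 3' end CCT has 2 G/C ✓; longest run = 4 ✓; GC 5/16 = 31.3%, outside 44.6–59.7% ✗ — fails.
Primer D (21 nt, A=5 T=8 G=6 C=2): Tm = 2·13 + 4·8 = 58°C ✓; 3' end TTG has 1 G/C, need ≥2 ✗; longest run = 4 ✓; GC 8/21 = 38.1%, outside 44.6–59.7% ✗ — fails.
Primer E (18 nt, A=2 T=6 G=5 C=5): Tm = 2·8 + 4·10 = 56°C ✓; 3' end AGT has 1 G/C, need ≥2 ✗; longest run = 2 ✓; GC 10/18 = 55.6% ✓ — fails.

None of the candidates satisfy all criteria.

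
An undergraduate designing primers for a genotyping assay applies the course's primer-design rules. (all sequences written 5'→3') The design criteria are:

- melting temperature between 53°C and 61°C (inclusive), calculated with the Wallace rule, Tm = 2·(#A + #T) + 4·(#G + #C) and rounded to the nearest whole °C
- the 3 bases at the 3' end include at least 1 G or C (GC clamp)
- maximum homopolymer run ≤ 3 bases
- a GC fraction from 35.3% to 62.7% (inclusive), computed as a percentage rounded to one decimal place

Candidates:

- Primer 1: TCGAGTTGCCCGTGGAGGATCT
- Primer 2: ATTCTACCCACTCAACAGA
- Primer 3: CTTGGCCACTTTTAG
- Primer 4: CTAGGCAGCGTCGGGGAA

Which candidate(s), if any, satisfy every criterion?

Primer 1 (22 nt, A=3 T=6 G=8 C=5): Tm = 2·9 + 4·13 = 70°C, outside 53–61°C ✗; 3' end TCT has 1 G/C ✓; longest run = 3 ✓; GC 13/22 = 59.1% ✓ — fails.
Primer 2 (19 nt, A=7 T=4 G=1 C=7): Tm = 2·11 + 4·8 = 54°C ✓; 3' end AGA has 1 G/C ✓; longest run = 3 ✓; GC 8/19 = 42.1% ✓ — passes.
Primer 3 (15 nt, A=2 T=6 G=3 C=4): Tm = 2·8 + 4·7 = 44°C, outside 53–61°C ✗; 3' end TAG has 1 G/C ✓; longest run = 4, exceeds 3 ✗; GC 7/15 = 46.7% ✓ — fails.
Primer 4 (18 nt, A=4 T=2 G=8 C=4): Tm = 2·6 + 4·12 = 60°C ✓; 3' end GAA has 1 G/C ✓; longest run = 4, exceeds 3 ✗; GC 12/18 = 66.7%, outside 35.3–62.7% ✗ — fails.

Primer 2 only.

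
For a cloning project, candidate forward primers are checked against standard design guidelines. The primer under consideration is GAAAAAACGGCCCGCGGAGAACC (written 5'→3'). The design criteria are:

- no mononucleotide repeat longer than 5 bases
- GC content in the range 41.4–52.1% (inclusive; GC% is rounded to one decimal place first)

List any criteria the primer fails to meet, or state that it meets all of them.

Fails: homopolymer run, GC content.

Base counts: A=9, T=0, G=7, C=7 (length 23).
homopolymer run: longest run = 6, exceeds 5 ✗
GC content: GC 14/23 = 60.9%, outside 41.4–52.1% ✗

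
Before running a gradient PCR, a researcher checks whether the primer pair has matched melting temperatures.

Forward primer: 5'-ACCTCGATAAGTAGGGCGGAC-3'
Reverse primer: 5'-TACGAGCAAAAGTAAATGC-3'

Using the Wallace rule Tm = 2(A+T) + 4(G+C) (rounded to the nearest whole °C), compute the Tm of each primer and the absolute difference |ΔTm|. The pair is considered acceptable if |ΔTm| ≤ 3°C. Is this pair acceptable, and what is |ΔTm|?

|ΔTm| = 14°C; the pair is not acceptable.

Forward: A=6 T=3 G=7 C=5 → Tm = 2·9 + 4·12 = 66°C.
Reverse: A=9 T=3 G=4 C=3 → Tm = 2·12 + 4·7 = 52°C.
|ΔTm| = |66 − 52| = 14°C, > 3°C.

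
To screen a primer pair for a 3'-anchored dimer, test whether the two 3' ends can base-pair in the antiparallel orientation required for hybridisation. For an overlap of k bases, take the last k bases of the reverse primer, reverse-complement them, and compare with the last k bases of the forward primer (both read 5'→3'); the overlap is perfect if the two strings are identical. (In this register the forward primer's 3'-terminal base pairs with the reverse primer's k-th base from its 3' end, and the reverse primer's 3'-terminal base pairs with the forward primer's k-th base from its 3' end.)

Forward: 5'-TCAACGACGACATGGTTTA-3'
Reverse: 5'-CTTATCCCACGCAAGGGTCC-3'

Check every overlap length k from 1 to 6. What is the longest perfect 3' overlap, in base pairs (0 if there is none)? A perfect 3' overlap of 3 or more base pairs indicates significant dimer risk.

Last 6 bases (5'→3') — forward …GGTTTA, reverse …GGGTCC.
Reverse complement of the reverse primer's last 6 bases: GGACCC; its first k bases are the reverse complement of the reverse primer's last k bases, so a perfect k-base overlap needs the forward primer's last k bases to equal them.
Comparing (forward last k vs required): k=1: A vs G ✗; k=2: TA vs GG ✗; k=3: TTA vs GGA ✗; k=4: TTTA vs GGAC ✗; k=5: GTTTA vs GGACC ✗; k=6: GGTTTA vs GGACCC ✗.
No overlap length from 1 to 6 is perfect, so the longest perfect 3' overlap is 0.

Longest perfect overlap: 0 complementary base pairs; below the dimer-risk threshold (threshold 3).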